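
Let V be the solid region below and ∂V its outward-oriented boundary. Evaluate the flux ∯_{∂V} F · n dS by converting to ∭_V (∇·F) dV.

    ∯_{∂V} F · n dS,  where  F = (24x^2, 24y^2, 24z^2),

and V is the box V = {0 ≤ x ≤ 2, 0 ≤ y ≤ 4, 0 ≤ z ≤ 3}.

By the divergence theorem,

    ∯_{∂V} F · n dS = ∭_V (∇ · F) dV.

Compute the divergence:
    ∇ · F = ∂F_x/∂x + ∂F_y/∂y + ∂F_z/∂z = 48x + 48y + 48z.

V is a rectangular box, so dV = dx dy dz with 0 ≤ x ≤ 2, 0 ≤ y ≤ 4, 0 ≤ z ≤ 3.

Integrate (48x + 48y + 48z) over V as an iterated integral:

    ∭_V (∇·F) dV = ∫_0^{2} ∫_0^{4} ∫_0^{3} (48x + 48y + 48z) dz dy dx.

Inner (z from 0 to 3): 144x + 144y + 216.
Middle (y from 0 to 4): 576x + 2016.
Outer (x from 0 to 2): 5184.

Therefore ∯_{∂V} F · n dS = 5184.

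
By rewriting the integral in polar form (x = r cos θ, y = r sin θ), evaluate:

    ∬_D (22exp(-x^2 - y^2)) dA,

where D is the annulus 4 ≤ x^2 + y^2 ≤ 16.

The region D is 2 ≤ r ≤ 4, 0 ≤ θ ≤ 2π in polar coordinates, where x = r cos(θ), y = r sin(θ), and dA = r dr dθ.

Under the substitution, the integrand becomes 22exp(-r^2), so

    ∬_D (22exp(-x^2 - y^2)) dA = ∫_{0}^{2π} ∫_{2}^{4} (22exp(-r^2)) · r dr dθ.

Inner integral (in r): ∫_{2}^{4} (22exp(-r^2)) · r dr = -(11 - 11exp(12))exp(-16).

Outer integral (in θ): ∫_{0}^{2π} (-(11 - 11exp(12))exp(-16)) dθ = -22π (1 - exp(12))exp(-16).

Therefore ∬_D (22exp(-x^2 - y^2)) dA = -22π (1 - exp(12))exp(-16).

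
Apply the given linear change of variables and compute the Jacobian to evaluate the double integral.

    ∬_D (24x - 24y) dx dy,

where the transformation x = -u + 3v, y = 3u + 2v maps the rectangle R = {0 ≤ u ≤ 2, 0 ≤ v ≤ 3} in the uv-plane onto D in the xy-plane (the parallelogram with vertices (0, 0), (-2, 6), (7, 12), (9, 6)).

Compute the Jacobian determinant of (x, y) with respect to (u, v):

    ∂(x,y)/∂(u,v) = | -1  3 | = (-1)(2) - (3)(3) = -11.
                   | 3  2 |

Its absolute value is |J| = 11 (the area scaling factor).

Substituting x = -u + 3v, y = 3u + 2v into the integrand,

    24x - 24y → -96u + 24v,

so the integral becomes

    ∬_R (-96u + 24v) · |J| du dv = ∫_0^2 ∫_0^3 (-1056u + 264v) dv du.

Inner (v): 1188 - 3168u.
Outer (u): -3960.

Therefore ∬_D (24x - 24y) dx dy = -3960.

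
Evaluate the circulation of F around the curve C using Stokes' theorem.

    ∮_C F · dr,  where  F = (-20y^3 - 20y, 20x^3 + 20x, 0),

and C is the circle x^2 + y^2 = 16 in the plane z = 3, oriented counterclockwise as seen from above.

Let S be the flat disk x^2 + y^2 ≤ 16 in the plane z = 3, with upward unit normal n̂ = ẑ. By Stokes' theorem,

    ∮_C F · dr = ∬_S (∇ × F) · n̂ dS = ∬_D (curl F)_z dA,

where D is the disk x^2 + y^2 ≤ 16.

Compute the curl of F = (-20y^3 - 20y, 20x^3 + 20x, 0):
    (∇ × F)_x = ∂F_z/∂y - ∂F_y/∂z = 0,
    (∇ × F)_y = ∂F_x/∂z - ∂F_z/∂x = 0,
    (∇ × F)_z = ∂F_y/∂x - ∂F_x/∂y = 60x^2 + 60y^2 + 40.

On z = 3, (curl F)_z = 60x^2 + 60y^2 + 40.

Convert to polar (x = r cos θ, y = r sin θ, dA = r dr dθ); the integrand becomes 60r^2 + 40, so

    ∬_D (curl F)_z dA = ∫_0^{2π} ∫_0^{4} (60r^2 + 40) · r dr dθ.

Inner (r from 0 to 4): 4160.
Outer (θ from 0 to 2π): 8320π.

Therefore ∮_C F · dr = 8320π.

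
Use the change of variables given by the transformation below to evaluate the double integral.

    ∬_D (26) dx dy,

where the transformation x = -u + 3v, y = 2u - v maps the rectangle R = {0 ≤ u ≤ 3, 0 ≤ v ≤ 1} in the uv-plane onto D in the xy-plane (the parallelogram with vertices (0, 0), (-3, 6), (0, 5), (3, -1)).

Compute the Jacobian determinant of (x, y) with respect to (u, v):

    ∂(x,y)/∂(u,v) = | -1  3 | = (-1)(-1) - (3)(2) = -5.
                   | 2  -1 |

Its absolute value is |J| = 5 (the area scaling factor).

Substituting x = -u + 3v, y = 2u - v into the integrand,

    26 → 26,

so the integral becomes

    ∬_R (26) · |J| du dv = ∫_0^3 ∫_0^1 (130) dv du.

Inner (v): 130.
Outer (u): 390.

Therefore ∬_D (26) dx dy = 390.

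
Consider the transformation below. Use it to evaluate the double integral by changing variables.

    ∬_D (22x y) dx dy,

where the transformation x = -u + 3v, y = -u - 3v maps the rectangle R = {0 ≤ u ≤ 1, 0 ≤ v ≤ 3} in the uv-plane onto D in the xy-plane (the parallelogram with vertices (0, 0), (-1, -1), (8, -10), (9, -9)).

Compute the Jacobian determinant of (x, y) with respect to (u, v):

    ∂(x,y)/∂(u,v) = | -1  3 | = (-1)(-3) - (3)(-1) = 6.
                   | -1  -3 |

Its absolute value is |J| = 6 (the area scaling factor).

Substituting x = -u + 3v, y = -u - 3v into the integrand,

    22x y → 22u^2 - 198v^2,

so the integral becomes

    ∬_R (22u^2 - 198v^2) · |J| du dv = ∫_0^1 ∫_0^3 (132u^2 - 1188v^2) dv du.

Inner (v): 396u^2 - 10692.
Outer (u): -10560.

Therefore ∬_D (22x y) dx dy = -10560.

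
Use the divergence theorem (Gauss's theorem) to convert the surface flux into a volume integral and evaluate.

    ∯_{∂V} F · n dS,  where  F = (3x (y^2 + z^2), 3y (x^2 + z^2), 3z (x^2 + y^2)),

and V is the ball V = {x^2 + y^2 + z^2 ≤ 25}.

By the divergence theorem,

    ∯_{∂V} F · n dS = ∭_V (∇ · F) dV.

Compute the divergence:
    ∇ · F = ∂F_x/∂x + ∂F_y/∂y + ∂F_z/∂z = 3y^2 + 3z^2 + 3x^2 + 3z^2 + 3x^2 + 3y^2 = 6x^2 + 6y^2 + 6z^2.

In spherical coordinates, x = ρ sin(φ) cos(θ), y = ρ sin(φ) sin(θ), z = ρ cos(φ), dV = ρ^2 sin(φ) dρ dφ dθ, with 0 ≤ ρ ≤ 5, 0 ≤ φ ≤ π, 0 ≤ θ ≤ 2π.

The integrand, after substitution and multiplying by the volume element, becomes (6ρ^2) · ρ^2 sin(φ), so

    ∭_V (∇·F) dV = ∫_0^{2π} ∫_0^{π} ∫_0^{5} (6ρ^2) · ρ^2 sin(φ) dρ dφ dθ.

Inner (ρ from 0 to 5): 3750sin(φ).
Middle (φ from 0 to π): 7500.
Outer (θ from 0 to 2π): 15000π.

Therefore ∯_{∂V} F · n dS = 15000π.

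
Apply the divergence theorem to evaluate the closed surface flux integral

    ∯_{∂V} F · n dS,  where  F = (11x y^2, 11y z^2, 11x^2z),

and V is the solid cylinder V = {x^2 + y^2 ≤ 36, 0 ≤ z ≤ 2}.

By the divergence theorem,

    ∯_{∂V} F · n dS = ∭_V (∇ · F) dV.

Compute the divergence:
    ∇ · F = ∂F_x/∂x + ∂F_y/∂y + ∂F_z/∂z = 11y^2 + 11z^2 + 11x^2 = 11x^2 + 11y^2 + 11z^2.

In cylindrical coordinates, x = r cos(θ), y = r sin(θ), z = z, dV = r dr dθ dz, with 0 ≤ r ≤ 6, 0 ≤ θ ≤ 2π, 0 ≤ z ≤ 2.

The integrand, after substitution and multiplying by the volume element, becomes (11r^2 + 11z^2) · r, so

    ∭_V (∇·F) dV = ∫_0^{2π} ∫_0^{6} ∫_0^{2} (11r^2 + 11z^2) · r dz dr dθ.

Inner (z from 0 to 2): 22r (r^2 + 4/3).
Middle (r from 0 to 6): 7656.
Outer (θ from 0 to 2π): 15312π.

Therefore ∯_{∂V} F · n dS = 15312π.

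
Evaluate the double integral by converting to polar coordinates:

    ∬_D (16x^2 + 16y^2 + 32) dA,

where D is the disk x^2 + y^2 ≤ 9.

The region D is 0 ≤ r ≤ 3, 0 ≤ θ ≤ 2π in polar coordinates, where x = r cos(θ), y = r sin(θ), and dA = r dr dθ.

Under the substitution, the integrand becomes 16r^2 + 32, so

    ∬_D (16x^2 + 16y^2 + 32) dA = ∫_{0}^{2π} ∫_{0}^{3} (16r^2 + 32) · r dr dθ.

Inner integral (in r): ∫_{0}^{3} (16r^2 + 32) · r dr = 468.

Outer integral (in θ): ∫_{0}^{2π} (468) dθ = 936π.

Therefore ∬_D (16x^2 + 16y^2 + 32) dA = 936π.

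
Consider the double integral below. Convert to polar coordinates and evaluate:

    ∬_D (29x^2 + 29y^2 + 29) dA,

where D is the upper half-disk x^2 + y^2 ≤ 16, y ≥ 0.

The region D is 0 ≤ r ≤ 4, 0 ≤ θ ≤ π in polar coordinates, where x = r cos(θ), y = r sin(θ), and dA = r dr dθ.

Under the substitution, the integrand becomes 29r^2 + 29, so

    ∬_D (29x^2 + 29y^2 + 29) dA = ∫_{0}^{π} ∫_{0}^{4} (29r^2 + 29) · r dr dθ.

Inner integral (in r): ∫_{0}^{4} (29r^2 + 29) · r dr = 2088.

Outer integral (in θ): ∫_{0}^{π} (2088) dθ = 2088π.

Therefore ∬_D (29x^2 + 29y^2 + 29) dA = 2088π.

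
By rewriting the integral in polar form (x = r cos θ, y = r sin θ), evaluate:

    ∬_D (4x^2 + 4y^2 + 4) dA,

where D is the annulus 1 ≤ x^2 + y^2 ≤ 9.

The region D is 1 ≤ r ≤ 3, 0 ≤ θ ≤ 2π in polar coordinates, where x = r cos(θ), y = r sin(θ), and dA = r dr dθ.

Under the substitution, the integrand becomes 4r^2 + 4, so

    ∬_D (4x^2 + 4y^2 + 4) dA = ∫_{0}^{2π} ∫_{1}^{3} (4r^2 + 4) · r dr dθ.

Inner integral (in r): ∫_{1}^{3} (4r^2 + 4) · r dr = 96.

Outer integral (in θ): ∫_{0}^{2π} (96) dθ = 192π.

Therefore ∬_D (4x^2 + 4y^2 + 4) dA = 192π.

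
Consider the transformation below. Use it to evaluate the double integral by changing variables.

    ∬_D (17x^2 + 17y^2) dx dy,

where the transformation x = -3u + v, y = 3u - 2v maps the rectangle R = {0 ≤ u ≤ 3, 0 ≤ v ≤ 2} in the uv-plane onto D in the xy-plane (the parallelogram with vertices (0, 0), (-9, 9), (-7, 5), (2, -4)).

Compute the Jacobian determinant of (x, y) with respect to (u, v):

    ∂(x,y)/∂(u,v) = | -3  1 | = (-3)(-2) - (1)(3) = 3.
                   | 3  -2 |

Its absolute value is |J| = 3 (the area scaling factor).

Substituting x = -3u + v, y = 3u - 2v into the integrand,

    17x^2 + 17y^2 → 306u^2 - 306u v + 85v^2,

so the integral becomes

    ∬_R (306u^2 - 306u v + 85v^2) · |J| du dv = ∫_0^3 ∫_0^2 (918u^2 - 918u v + 255v^2) dv du.

Inner (v): 1836u^2 - 1836u + 680.
Outer (u): 10302.

Therefore ∬_D (17x^2 + 17y^2) dx dy = 10302.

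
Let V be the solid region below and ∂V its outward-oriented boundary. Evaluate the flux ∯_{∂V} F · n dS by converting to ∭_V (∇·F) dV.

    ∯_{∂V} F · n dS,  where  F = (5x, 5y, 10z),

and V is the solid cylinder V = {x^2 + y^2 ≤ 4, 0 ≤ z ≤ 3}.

By the divergence theorem,

    ∯_{∂V} F · n dS = ∭_V (∇ · F) dV.

Compute the divergence:
    ∇ · F = ∂F_x/∂x + ∂F_y/∂y + ∂F_z/∂z = 5 + 5 + 10 = 20.

In cylindrical coordinates, x = r cos(θ), y = r sin(θ), z = z, dV = r dr dθ dz, with 0 ≤ r ≤ 2, 0 ≤ θ ≤ 2π, 0 ≤ z ≤ 3.

The integrand, after substitution and multiplying by the volume element, becomes (20) · r, so

    ∭_V (∇·F) dV = ∫_0^{2π} ∫_0^{2} ∫_0^{3} (20) · r dz dr dθ.

Inner (z from 0 to 3): 60r.
Middle (r from 0 to 2): 120.
Outer (θ from 0 to 2π): 240π.

Therefore ∯_{∂V} F · n dS = 240π.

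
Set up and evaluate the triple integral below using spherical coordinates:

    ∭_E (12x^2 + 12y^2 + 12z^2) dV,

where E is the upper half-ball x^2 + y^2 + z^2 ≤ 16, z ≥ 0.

In spherical coordinates, x = ρ sin(φ) cos(θ), y = ρ sin(φ) sin(θ), z = ρ cos(φ), and dV = ρ^2 sin(φ) dρ dφ dθ.

The integrand becomes 12ρ^2, so

    ∭_E (12x^2 + 12y^2 + 12z^2) dV = ∫_{0}^{2π} ∫_{0}^{π/2} ∫_{0}^{4} (12ρ^2) · ρ^2 sin(φ) dρ dφ dθ.

Inner (ρ): 12288sin(φ)/5.
Middle (φ): 12288/5.
Outer (θ): 24576π/5.

Therefore the triple integral equals 24576π/5.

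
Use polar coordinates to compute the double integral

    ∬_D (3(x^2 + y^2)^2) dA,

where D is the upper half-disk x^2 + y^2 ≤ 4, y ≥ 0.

The region D is 0 ≤ r ≤ 2, 0 ≤ θ ≤ π in polar coordinates, where x = r cos(θ), y = r sin(θ), and dA = r dr dθ.

Under the substitution, the integrand becomes 3r^4, so

    ∬_D (3(x^2 + y^2)^2) dA = ∫_{0}^{π} ∫_{0}^{2} (3r^4) · r dr dθ.

Inner integral (in r): ∫_{0}^{2} (3r^4) · r dr = 32.

Outer integral (in θ): ∫_{0}^{π} (32) dθ = 32π.

Therefore ∬_D (3(x^2 + y^2)^2) dA = 32π.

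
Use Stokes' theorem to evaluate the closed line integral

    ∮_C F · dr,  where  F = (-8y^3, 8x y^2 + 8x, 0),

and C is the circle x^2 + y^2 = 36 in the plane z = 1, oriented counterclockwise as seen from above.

Let S be the flat disk x^2 + y^2 ≤ 36 in the plane z = 1, with upward unit normal n̂ = ẑ. By Stokes' theorem,

    ∮_C F · dr = ∬_S (∇ × F) · n̂ dS = ∬_D (curl F)_z dA,

where D is the disk x^2 + y^2 ≤ 36.

Compute the curl of F = (-8y^3, 8x y^2 + 8x, 0):
    (∇ × F)_x = ∂F_z/∂y - ∂F_y/∂z = 0,
    (∇ × F)_y = ∂F_x/∂z - ∂F_z/∂x = 0,
    (∇ × F)_z = ∂F_y/∂x - ∂F_x/∂y = 32y^2 + 8.

On z = 1, (curl F)_z = 32y^2 + 8.

Convert to polar (x = r cos θ, y = r sin θ, dA = r dr dθ); the integrand becomes 32r^2sin(θ)^2 + 8, so

    ∬_D (curl F)_z dA = ∫_0^{2π} ∫_0^{6} (32r^2sin(θ)^2 + 8) · r dr dθ.

Inner (r from 0 to 6): 10368sin(θ)^2 + 144.
Outer (θ from 0 to 2π): 10656π.

Therefore ∮_C F · dr = 10656π.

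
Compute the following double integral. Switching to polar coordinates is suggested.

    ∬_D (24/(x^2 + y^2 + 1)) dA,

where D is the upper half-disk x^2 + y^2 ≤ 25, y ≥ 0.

The region D is 0 ≤ r ≤ 5, 0 ≤ θ ≤ π in polar coordinates, where x = r cos(θ), y = r sin(θ), and dA = r dr dθ.

Under the substitution, the integrand becomes 24/(r^2 + 1), so

    ∬_D (24/(x^2 + y^2 + 1)) dA = ∫_{0}^{π} ∫_{0}^{5} (24/(r^2 + 1)) · r dr dθ.

Inner integral (in r): ∫_{0}^{5} (24/(r^2 + 1)) · r dr = log(95428956661682176).

Outer integral (in θ): ∫_{0}^{π} (log(95428956661682176)) dθ = log(95428956661682176^π).

Therefore ∬_D (24/(x^2 + y^2 + 1)) dA = log(95428956661682176^π).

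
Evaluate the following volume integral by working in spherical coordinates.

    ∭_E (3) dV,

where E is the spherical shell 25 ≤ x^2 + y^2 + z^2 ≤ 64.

In spherical coordinates, x = ρ sin(φ) cos(θ), y = ρ sin(φ) sin(θ), z = ρ cos(φ), and dV = ρ^2 sin(φ) dρ dφ dθ.

The integrand becomes 3, so

    ∭_E (3) dV = ∫_{0}^{2π} ∫_{0}^{π} ∫_{5}^{8} (3) · ρ^2 sin(φ) dρ dφ dθ.

Inner (ρ): 387sin(φ).
Middle (φ): 774.
Outer (θ): 1548π.

Therefore the triple integral equals 1548π.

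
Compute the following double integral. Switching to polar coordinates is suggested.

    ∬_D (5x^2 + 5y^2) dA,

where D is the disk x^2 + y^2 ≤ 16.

The region D is 0 ≤ r ≤ 4, 0 ≤ θ ≤ 2π in polar coordinates, where x = r cos(θ), y = r sin(θ), and dA = r dr dθ.

Under the substitution, the integrand becomes 5r^2, so

    ∬_D (5x^2 + 5y^2) dA = ∫_{0}^{2π} ∫_{0}^{4} (5r^2) · r dr dθ.

Inner integral (in r): ∫_{0}^{4} (5r^2) · r dr = 320.

Outer integral (in θ): ∫_{0}^{2π} (320) dθ = 640π.

Therefore ∬_D (5x^2 + 5y^2) dA = 640π.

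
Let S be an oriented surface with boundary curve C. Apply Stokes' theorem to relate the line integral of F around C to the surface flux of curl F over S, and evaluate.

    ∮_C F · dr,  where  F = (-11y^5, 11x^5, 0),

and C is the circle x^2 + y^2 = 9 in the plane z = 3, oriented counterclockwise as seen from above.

Let S be the flat disk x^2 + y^2 ≤ 9 in the plane z = 3, with upward unit normal n̂ = ẑ. By Stokes' theorem,

    ∮_C F · dr = ∬_S (∇ × F) · n̂ dS = ∬_D (curl F)_z dA,

where D is the disk x^2 + y^2 ≤ 9.

Compute the curl of F = (-11y^5, 11x^5, 0):
    (∇ × F)_x = ∂F_z/∂y - ∂F_y/∂z = 0,
    (∇ × F)_y = ∂F_x/∂z - ∂F_z/∂x = 0,
    (∇ × F)_z = ∂F_y/∂x - ∂F_x/∂y = 55x^4 + 55y^4.

On z = 3, (curl F)_z = 55x^4 + 55y^4.

Convert to polar (x = r cos θ, y = r sin θ, dA = r dr dθ); the integrand becomes 55r^4(sin(θ)^4 + cos(θ)^4), so

    ∬_D (curl F)_z dA = ∫_0^{2π} ∫_0^{3} (55r^4(sin(θ)^4 + cos(θ)^4)) · r dr dθ.

Inner (r from 0 to 3): 13365sin(θ)^4/2 + 13365cos(θ)^4/2.
Outer (θ from 0 to 2π): 40095π/4.

Therefore ∮_C F · dr = 40095π/4.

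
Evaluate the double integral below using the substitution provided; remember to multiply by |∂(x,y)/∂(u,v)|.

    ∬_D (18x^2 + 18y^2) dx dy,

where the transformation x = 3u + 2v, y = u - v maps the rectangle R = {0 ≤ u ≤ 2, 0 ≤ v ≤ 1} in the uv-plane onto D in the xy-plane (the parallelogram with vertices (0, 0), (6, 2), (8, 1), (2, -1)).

Compute the Jacobian determinant of (x, y) with respect to (u, v):

    ∂(x,y)/∂(u,v) = | 3  2 | = (3)(-1) - (2)(1) = -5.
                   | 1  -1 |

Its absolute value is |J| = 5 (the area scaling factor).

Substituting x = 3u + 2v, y = u - v into the integrand,

    18x^2 + 18y^2 → 180u^2 + 180u v + 90v^2,

so the integral becomes

    ∬_R (180u^2 + 180u v + 90v^2) · |J| du dv = ∫_0^2 ∫_0^1 (900u^2 + 900u v + 450v^2) dv du.

Inner (v): 900u^2 + 450u + 150.
Outer (u): 3600.

Therefore ∬_D (18x^2 + 18y^2) dx dy = 3600.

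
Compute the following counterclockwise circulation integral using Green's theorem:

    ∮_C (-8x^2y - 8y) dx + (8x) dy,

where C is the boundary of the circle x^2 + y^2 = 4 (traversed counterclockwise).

Green's theorem converts the closed line integral into a double integral over the enclosed region D:

    ∮_C P dx + Q dy = ∬_D (∂Q/∂x - ∂P/∂y) dA.

Here P = -8x^2y - 8y, Q = 8x, so

    ∂Q/∂x = 8,    ∂P/∂y = -8x^2 - 8,
    ∂Q/∂x - ∂P/∂y = 8x^2 + 16.

D is the region x^2 + y^2 ≤ 4. Evaluating the double integral:

In polar coordinates (x = r cos θ, y = r sin θ, dA = r dr dθ) the integrand becomes 8r^2cos(θ)^2 + 16, so

    ∬_D (8x^2 + 16) dA = ∫_0^{2π} ∫_0^{2} (8r^2cos(θ)^2 + 16) · r dr dθ.

Inner (r from 0 to 2): 32cos(θ)^2 + 32.
Outer (θ from 0 to 2π): 96π.

Therefore ∮_C P dx + Q dy = 96π.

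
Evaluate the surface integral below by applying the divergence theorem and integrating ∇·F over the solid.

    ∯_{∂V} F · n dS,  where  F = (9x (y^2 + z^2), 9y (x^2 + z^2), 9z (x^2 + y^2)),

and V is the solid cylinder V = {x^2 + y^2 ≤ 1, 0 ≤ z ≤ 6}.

By the divergence theorem,

    ∯_{∂V} F · n dS = ∭_V (∇ · F) dV.

Compute the divergence:
    ∇ · F = ∂F_x/∂x + ∂F_y/∂y + ∂F_z/∂z = 9y^2 + 9z^2 + 9x^2 + 9z^2 + 9x^2 + 9y^2 = 18x^2 + 18y^2 + 18z^2.

In cylindrical coordinates, x = r cos(θ), y = r sin(θ), z = z, dV = r dr dθ dz, with 0 ≤ r ≤ 1, 0 ≤ θ ≤ 2π, 0 ≤ z ≤ 6.

The integrand, after substitution and multiplying by the volume element, becomes (18r^2 + 18z^2) · r, so

    ∭_V (∇·F) dV = ∫_0^{2π} ∫_0^{1} ∫_0^{6} (18r^2 + 18z^2) · r dz dr dθ.

Inner (z from 0 to 6): 108r (r^2 + 12).
Middle (r from 0 to 1): 675.
Outer (θ from 0 to 2π): 1350π.

Therefore ∯_{∂V} F · n dS = 1350π.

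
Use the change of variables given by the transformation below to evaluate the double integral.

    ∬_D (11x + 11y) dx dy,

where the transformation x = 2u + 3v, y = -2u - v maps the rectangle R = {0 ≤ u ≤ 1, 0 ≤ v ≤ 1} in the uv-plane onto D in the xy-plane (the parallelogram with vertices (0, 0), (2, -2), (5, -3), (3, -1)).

Compute the Jacobian determinant of (x, y) with respect to (u, v):

    ∂(x,y)/∂(u,v) = | 2  3 | = (2)(-1) - (3)(-2) = 4.
                   | -2  -1 |

Its absolute value is |J| = 4 (the area scaling factor).

Substituting x = 2u + 3v, y = -2u - v into the integrand,

    11x + 11y → 22v,

so the integral becomes

    ∬_R (22v) · |J| du dv = ∫_0^1 ∫_0^1 (88v) dv du.

Inner (v): 44.
Outer (u): 44.

Therefore ∬_D (11x + 11y) dx dy = 44.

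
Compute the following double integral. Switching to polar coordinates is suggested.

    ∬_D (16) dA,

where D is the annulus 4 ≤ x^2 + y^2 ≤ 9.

The region D is 2 ≤ r ≤ 3, 0 ≤ θ ≤ 2π in polar coordinates, where x = r cos(θ), y = r sin(θ), and dA = r dr dθ.

Under the substitution, the integrand becomes 16, so

    ∬_D (16) dA = ∫_{0}^{2π} ∫_{2}^{3} (16) · r dr dθ.

Inner integral (in r): ∫_{2}^{3} (16) · r dr = 40.

Outer integral (in θ): ∫_{0}^{2π} (40) dθ = 80π.

Therefore ∬_D (16) dA = 80π.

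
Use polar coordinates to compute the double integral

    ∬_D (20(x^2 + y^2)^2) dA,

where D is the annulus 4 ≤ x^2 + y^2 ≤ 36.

The region D is 2 ≤ r ≤ 6, 0 ≤ θ ≤ 2π in polar coordinates, where x = r cos(θ), y = r sin(θ), and dA = r dr dθ.

Under the substitution, the integrand becomes 20r^4, so

    ∬_D (20(x^2 + y^2)^2) dA = ∫_{0}^{2π} ∫_{2}^{6} (20r^4) · r dr dθ.

Inner integral (in r): ∫_{2}^{6} (20r^4) · r dr = 465920/3.

Outer integral (in θ): ∫_{0}^{2π} (465920/3) dθ = 931840π/3.

Therefore ∬_D (20(x^2 + y^2)^2) dA = 931840π/3.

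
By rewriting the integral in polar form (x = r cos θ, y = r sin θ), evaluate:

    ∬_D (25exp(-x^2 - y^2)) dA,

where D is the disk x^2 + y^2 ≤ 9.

The region D is 0 ≤ r ≤ 3, 0 ≤ θ ≤ 2π in polar coordinates, where x = r cos(θ), y = r sin(θ), and dA = r dr dθ.

Under the substitution, the integrand becomes 25exp(-r^2), so

    ∬_D (25exp(-x^2 - y^2)) dA = ∫_{0}^{2π} ∫_{0}^{3} (25exp(-r^2)) · r dr dθ.

Inner integral (in r): ∫_{0}^{3} (25exp(-r^2)) · r dr = 25/2 - 25exp(-9)/2.

Outer integral (in θ): ∫_{0}^{2π} (25/2 - 25exp(-9)/2) dθ = -25π exp(-9) + 25π.

Therefore ∬_D (25exp(-x^2 - y^2)) dA = -25π exp(-9) + 25π.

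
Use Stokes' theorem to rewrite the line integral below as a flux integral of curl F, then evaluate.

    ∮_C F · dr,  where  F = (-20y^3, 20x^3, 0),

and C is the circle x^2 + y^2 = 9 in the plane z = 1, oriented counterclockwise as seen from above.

Let S be the flat disk x^2 + y^2 ≤ 9 in the plane z = 1, with upward unit normal n̂ = ẑ. By Stokes' theorem,

    ∮_C F · dr = ∬_S (∇ × F) · n̂ dS = ∬_D (curl F)_z dA,

where D is the disk x^2 + y^2 ≤ 9.

Compute the curl of F = (-20y^3, 20x^3, 0):
    (∇ × F)_x = ∂F_z/∂y - ∂F_y/∂z = 0,
    (∇ × F)_y = ∂F_x/∂z - ∂F_z/∂x = 0,
    (∇ × F)_z = ∂F_y/∂x - ∂F_x/∂y = 60x^2 + 60y^2.

On z = 1, (curl F)_z = 60x^2 + 60y^2.

Convert to polar (x = r cos θ, y = r sin θ, dA = r dr dθ); the integrand becomes 60r^2, so

    ∬_D (curl F)_z dA = ∫_0^{2π} ∫_0^{3} (60r^2) · r dr dθ.

Inner (r from 0 to 3): 1215.
Outer (θ from 0 to 2π): 2430π.

Therefore ∮_C F · dr = 2430π.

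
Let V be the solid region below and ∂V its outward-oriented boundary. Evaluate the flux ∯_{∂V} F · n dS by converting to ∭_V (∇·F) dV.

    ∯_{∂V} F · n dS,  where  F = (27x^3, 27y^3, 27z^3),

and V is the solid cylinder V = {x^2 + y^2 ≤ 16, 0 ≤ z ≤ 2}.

By the divergence theorem,

    ∯_{∂V} F · n dS = ∭_V (∇ · F) dV.

Compute the divergence:
    ∇ · F = ∂F_x/∂x + ∂F_y/∂y + ∂F_z/∂z = 81x^2 + 81y^2 + 81z^2.

In cylindrical coordinates, x = r cos(θ), y = r sin(θ), z = z, dV = r dr dθ dz, with 0 ≤ r ≤ 4, 0 ≤ θ ≤ 2π, 0 ≤ z ≤ 2.

The integrand, after substitution and multiplying by the volume element, becomes (81r^2 + 81z^2) · r, so

    ∭_V (∇·F) dV = ∫_0^{2π} ∫_0^{4} ∫_0^{2} (81r^2 + 81z^2) · r dz dr dθ.

Inner (z from 0 to 2): 162r^3 + 216r.
Middle (r from 0 to 4): 12096.
Outer (θ from 0 to 2π): 24192π.

Therefore ∯_{∂V} F · n dS = 24192π.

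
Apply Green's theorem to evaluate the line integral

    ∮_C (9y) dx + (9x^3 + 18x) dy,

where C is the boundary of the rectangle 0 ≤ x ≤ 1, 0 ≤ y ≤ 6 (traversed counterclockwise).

Green's theorem converts the closed line integral into a double integral over the enclosed region D:

    ∮_C P dx + Q dy = ∬_D (∂Q/∂x - ∂P/∂y) dA.

Here P = 9y, Q = 9x^3 + 18x, so

    ∂Q/∂x = 27x^2 + 18,    ∂P/∂y = 9,
    ∂Q/∂x - ∂P/∂y = 27x^2 + 9.

D is the region 0 ≤ x ≤ 1, 0 ≤ y ≤ 6. Evaluating the double integral:

    ∬_D (27x^2 + 9) dA = ∫_0^{1} ∫_0^{6} (27x^2 + 9) dy dx.

Inner (y from 0 to 6): 162x^2 + 54.
Outer (x from 0 to 1): 108.

Therefore ∮_C P dx + Q dy = 108.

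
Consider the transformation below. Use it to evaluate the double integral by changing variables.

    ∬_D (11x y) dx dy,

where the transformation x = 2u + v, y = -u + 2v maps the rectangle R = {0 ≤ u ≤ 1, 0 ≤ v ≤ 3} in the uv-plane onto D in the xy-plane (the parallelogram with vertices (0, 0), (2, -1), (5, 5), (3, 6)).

Compute the Jacobian determinant of (x, y) with respect to (u, v):

    ∂(x,y)/∂(u,v) = | 2  1 | = (2)(2) - (1)(-1) = 5.
                   | -1  2 |

Its absolute value is |J| = 5 (the area scaling factor).

Substituting x = 2u + v, y = -u + 2v into the integrand,

    11x y → -22u^2 + 33u v + 22v^2,

so the integral becomes

    ∬_R (-22u^2 + 33u v + 22v^2) · |J| du dv = ∫_0^1 ∫_0^3 (-110u^2 + 165u v + 110v^2) dv du.

Inner (v): -330u^2 + 1485u/2 + 990.
Outer (u): 5005/4.

Therefore ∬_D (11x y) dx dy = 5005/4.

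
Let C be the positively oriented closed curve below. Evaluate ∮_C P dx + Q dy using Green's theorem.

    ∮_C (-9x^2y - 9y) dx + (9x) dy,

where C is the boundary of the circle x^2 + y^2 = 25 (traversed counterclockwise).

Green's theorem converts the closed line integral into a double integral over the enclosed region D:

    ∮_C P dx + Q dy = ∬_D (∂Q/∂x - ∂P/∂y) dA.

Here P = -9x^2y - 9y, Q = 9x, so

    ∂Q/∂x = 9,    ∂P/∂y = -9x^2 - 9,
    ∂Q/∂x - ∂P/∂y = 9x^2 + 18.

D is the region x^2 + y^2 ≤ 25. Evaluating the double integral:

In polar coordinates (x = r cos θ, y = r sin θ, dA = r dr dθ) the integrand becomes 9r^2cos(θ)^2 + 18, so

    ∬_D (9x^2 + 18) dA = ∫_0^{2π} ∫_0^{5} (9r^2cos(θ)^2 + 18) · r dr dθ.

Inner (r from 0 to 5): 5625cos(θ)^2/4 + 225.
Outer (θ from 0 to 2π): 7425π/4.

Therefore ∮_C P dx + Q dy = 7425π/4.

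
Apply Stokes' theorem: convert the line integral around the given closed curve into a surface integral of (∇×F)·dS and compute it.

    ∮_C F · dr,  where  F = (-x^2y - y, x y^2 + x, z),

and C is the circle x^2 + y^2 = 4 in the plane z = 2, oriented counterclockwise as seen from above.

Let S be the flat disk x^2 + y^2 ≤ 4 in the plane z = 2, with upward unit normal n̂ = ẑ. By Stokes' theorem,

    ∮_C F · dr = ∬_S (∇ × F) · n̂ dS = ∬_D (curl F)_z dA,

where D is the disk x^2 + y^2 ≤ 4.

Compute the curl of F = (-x^2y - y, x y^2 + x, z):
    (∇ × F)_x = ∂F_z/∂y - ∂F_y/∂z = 0,
    (∇ × F)_y = ∂F_x/∂z - ∂F_z/∂x = 0,
    (∇ × F)_z = ∂F_y/∂x - ∂F_x/∂y = x^2 + y^2 + 2.

On z = 2, (curl F)_z = x^2 + y^2 + 2.

Convert to polar (x = r cos θ, y = r sin θ, dA = r dr dθ); the integrand becomes r^2 + 2, so

    ∬_D (curl F)_z dA = ∫_0^{2π} ∫_0^{2} (r^2 + 2) · r dr dθ.

Inner (r from 0 to 2): 8.
Outer (θ from 0 to 2π): 16π.

Therefore ∮_C F · dr = 16π.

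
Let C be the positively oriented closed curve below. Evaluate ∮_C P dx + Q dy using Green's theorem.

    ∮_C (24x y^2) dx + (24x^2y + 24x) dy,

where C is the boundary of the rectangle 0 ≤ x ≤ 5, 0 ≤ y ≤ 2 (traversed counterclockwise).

Green's theorem converts the closed line integral into a double integral over the enclosed region D:

    ∮_C P dx + Q dy = ∬_D (∂Q/∂x - ∂P/∂y) dA.

Here P = 24x y^2, Q = 24x^2y + 24x, so

    ∂Q/∂x = 48x y + 24,    ∂P/∂y = 48x y,
    ∂Q/∂x - ∂P/∂y = 24.

D is the region 0 ≤ x ≤ 5, 0 ≤ y ≤ 2. Evaluating the double integral:

    ∬_D (24) dA = ∫_0^{5} ∫_0^{2} (24) dy dx.

Inner (y from 0 to 2): 48.
Outer (x from 0 to 5): 240.

Therefore ∮_C P dx + Q dy = 240.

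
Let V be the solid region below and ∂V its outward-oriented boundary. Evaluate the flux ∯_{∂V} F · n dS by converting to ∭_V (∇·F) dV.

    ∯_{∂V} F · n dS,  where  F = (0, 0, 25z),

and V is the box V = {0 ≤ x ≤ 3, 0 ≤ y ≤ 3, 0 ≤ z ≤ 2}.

By the divergence theorem,

    ∯_{∂V} F · n dS = ∭_V (∇ · F) dV.

Compute the divergence:
    ∇ · F = ∂F_x/∂x + ∂F_y/∂y + ∂F_z/∂z = 0 + 0 + 25 = 25.

V is a rectangular box, so dV = dx dy dz with 0 ≤ x ≤ 3, 0 ≤ y ≤ 3, 0 ≤ z ≤ 2.

Integrate (25) over V as an iterated integral:

    ∭_V (∇·F) dV = ∫_0^{3} ∫_0^{3} ∫_0^{2} (25) dz dy dx.

Inner (z from 0 to 2): 50.
Middle (y from 0 to 3): 150.
Outer (x from 0 to 3): 450.

Therefore ∯_{∂V} F · n dS = 450.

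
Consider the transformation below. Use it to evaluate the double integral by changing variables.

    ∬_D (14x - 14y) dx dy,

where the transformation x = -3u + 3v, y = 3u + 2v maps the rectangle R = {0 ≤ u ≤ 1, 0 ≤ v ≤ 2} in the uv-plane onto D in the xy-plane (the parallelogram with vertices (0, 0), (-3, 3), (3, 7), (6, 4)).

Compute the Jacobian determinant of (x, y) with respect to (u, v):

    ∂(x,y)/∂(u,v) = | -3  3 | = (-3)(2) - (3)(3) = -15.
                   | 3  2 |

Its absolute value is |J| = 15 (the area scaling factor).

Substituting x = -3u + 3v, y = 3u + 2v into the integrand,

    14x - 14y → -84u + 14v,

so the integral becomes

    ∬_R (-84u + 14v) · |J| du dv = ∫_0^1 ∫_0^2 (-1260u + 210v) dv du.

Inner (v): 420 - 2520u.
Outer (u): -840.

Therefore ∬_D (14x - 14y) dx dy = -840.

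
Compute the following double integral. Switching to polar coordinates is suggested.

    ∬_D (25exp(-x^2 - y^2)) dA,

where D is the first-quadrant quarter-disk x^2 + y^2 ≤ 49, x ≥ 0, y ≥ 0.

The region D is 0 ≤ r ≤ 7, 0 ≤ θ ≤ π/2 in polar coordinates, where x = r cos(θ), y = r sin(θ), and dA = r dr dθ.

Under the substitution, the integrand becomes 25exp(-r^2), so

    ∬_D (25exp(-x^2 - y^2)) dA = ∫_{0}^{π/2} ∫_{0}^{7} (25exp(-r^2)) · r dr dθ.

Inner integral (in r): ∫_{0}^{7} (25exp(-r^2)) · r dr = 25/2 - 25exp(-49)/2.

Outer integral (in θ): ∫_{0}^{π/2} (25/2 - 25exp(-49)/2) dθ = -25π (1 - exp(49))exp(-49)/4.

Therefore ∬_D (25exp(-x^2 - y^2)) dA = -25π (1 - exp(49))exp(-49)/4.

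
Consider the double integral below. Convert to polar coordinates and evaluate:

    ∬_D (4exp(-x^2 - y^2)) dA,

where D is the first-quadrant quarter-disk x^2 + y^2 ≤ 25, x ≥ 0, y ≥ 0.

The region D is 0 ≤ r ≤ 5, 0 ≤ θ ≤ π/2 in polar coordinates, where x = r cos(θ), y = r sin(θ), and dA = r dr dθ.

Under the substitution, the integrand becomes 4exp(-r^2), so

    ∬_D (4exp(-x^2 - y^2)) dA = ∫_{0}^{π/2} ∫_{0}^{5} (4exp(-r^2)) · r dr dθ.

Inner integral (in r): ∫_{0}^{5} (4exp(-r^2)) · r dr = 2 - 2exp(-25).

Outer integral (in θ): ∫_{0}^{π/2} (2 - 2exp(-25)) dθ = -π exp(-25) + π.

Therefore ∬_D (4exp(-x^2 - y^2)) dA = -π exp(-25) + π.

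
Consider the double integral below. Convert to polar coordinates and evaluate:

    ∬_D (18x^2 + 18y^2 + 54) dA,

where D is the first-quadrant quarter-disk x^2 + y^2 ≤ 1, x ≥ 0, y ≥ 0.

The region D is 0 ≤ r ≤ 1, 0 ≤ θ ≤ π/2 in polar coordinates, where x = r cos(θ), y = r sin(θ), and dA = r dr dθ.

Under the substitution, the integrand becomes 18r^2 + 54, so

    ∬_D (18x^2 + 18y^2 + 54) dA = ∫_{0}^{π/2} ∫_{0}^{1} (18r^2 + 54) · r dr dθ.

Inner integral (in r): ∫_{0}^{1} (18r^2 + 54) · r dr = 63/2.

Outer integral (in θ): ∫_{0}^{π/2} (63/2) dθ = 63π/4.

Therefore ∬_D (18x^2 + 18y^2 + 54) dA = 63π/4.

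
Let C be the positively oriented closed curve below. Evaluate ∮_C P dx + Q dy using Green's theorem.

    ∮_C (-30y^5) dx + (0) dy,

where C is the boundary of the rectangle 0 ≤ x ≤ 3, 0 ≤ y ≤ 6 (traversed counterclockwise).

Green's theorem converts the closed line integral into a double integral over the enclosed region D:

    ∮_C P dx + Q dy = ∬_D (∂Q/∂x - ∂P/∂y) dA.

Here P = -30y^5, Q = 0, so

    ∂Q/∂x = 0,    ∂P/∂y = -150y^4,
    ∂Q/∂x - ∂P/∂y = 150y^4.

D is the region 0 ≤ x ≤ 3, 0 ≤ y ≤ 6. Evaluating the double integral:

    ∬_D (150y^4) dA = ∫_0^{3} ∫_0^{6} (150y^4) dy dx.

Inner (y from 0 to 6): 233280.
Outer (x from 0 to 3): 699840.

Therefore ∮_C P dx + Q dy = 699840.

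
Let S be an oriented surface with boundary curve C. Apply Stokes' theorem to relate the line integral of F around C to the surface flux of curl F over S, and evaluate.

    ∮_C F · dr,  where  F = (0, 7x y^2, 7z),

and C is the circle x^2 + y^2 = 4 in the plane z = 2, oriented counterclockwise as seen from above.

Let S be the flat disk x^2 + y^2 ≤ 4 in the plane z = 2, with upward unit normal n̂ = ẑ. By Stokes' theorem,

    ∮_C F · dr = ∬_S (∇ × F) · n̂ dS = ∬_D (curl F)_z dA,

where D is the disk x^2 + y^2 ≤ 4.

Compute the curl of F = (0, 7x y^2, 7z):
    (∇ × F)_x = ∂F_z/∂y - ∂F_y/∂z = 0,
    (∇ × F)_y = ∂F_x/∂z - ∂F_z/∂x = 0,
    (∇ × F)_z = ∂F_y/∂x - ∂F_x/∂y = 7y^2.

On z = 2, (curl F)_z = 7y^2.

Convert to polar (x = r cos θ, y = r sin θ, dA = r dr dθ); the integrand becomes 7r^2sin(θ)^2, so

    ∬_D (curl F)_z dA = ∫_0^{2π} ∫_0^{2} (7r^2sin(θ)^2) · r dr dθ.

Inner (r from 0 to 2): 28sin(θ)^2.
Outer (θ from 0 to 2π): 28π.

Therefore ∮_C F · dr = 28π.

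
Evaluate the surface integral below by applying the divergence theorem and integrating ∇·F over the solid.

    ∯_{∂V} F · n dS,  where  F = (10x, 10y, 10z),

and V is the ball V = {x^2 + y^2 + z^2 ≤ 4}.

By the divergence theorem,

    ∯_{∂V} F · n dS = ∭_V (∇ · F) dV.

Compute the divergence:
    ∇ · F = ∂F_x/∂x + ∂F_y/∂y + ∂F_z/∂z = 10 + 10 + 10 = 30.

In spherical coordinates, x = ρ sin(φ) cos(θ), y = ρ sin(φ) sin(θ), z = ρ cos(φ), dV = ρ^2 sin(φ) dρ dφ dθ, with 0 ≤ ρ ≤ 2, 0 ≤ φ ≤ π, 0 ≤ θ ≤ 2π.

The integrand, after substitution and multiplying by the volume element, becomes (30) · ρ^2 sin(φ), so

    ∭_V (∇·F) dV = ∫_0^{2π} ∫_0^{π} ∫_0^{2} (30) · ρ^2 sin(φ) dρ dφ dθ.

Inner (ρ from 0 to 2): 80sin(φ).
Middle (φ from 0 to π): 160.
Outer (θ from 0 to 2π): 320π.

Therefore ∯_{∂V} F · n dS = 320π.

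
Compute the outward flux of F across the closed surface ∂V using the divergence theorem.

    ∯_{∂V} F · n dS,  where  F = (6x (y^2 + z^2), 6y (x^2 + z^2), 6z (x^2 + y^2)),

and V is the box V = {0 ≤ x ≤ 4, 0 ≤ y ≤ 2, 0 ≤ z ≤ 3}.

By the divergence theorem,

    ∯_{∂V} F · n dS = ∭_V (∇ · F) dV.

Compute the divergence:
    ∇ · F = ∂F_x/∂x + ∂F_y/∂y + ∂F_z/∂z = 6y^2 + 6z^2 + 6x^2 + 6z^2 + 6x^2 + 6y^2 = 12x^2 + 12y^2 + 12z^2.

V is a rectangular box, so dV = dx dy dz with 0 ≤ x ≤ 4, 0 ≤ y ≤ 2, 0 ≤ z ≤ 3.

Integrate (12x^2 + 12y^2 + 12z^2) over V as an iterated integral:

    ∭_V (∇·F) dV = ∫_0^{4} ∫_0^{2} ∫_0^{3} (12x^2 + 12y^2 + 12z^2) dz dy dx.

Inner (z from 0 to 3): 36x^2 + 36y^2 + 108.
Middle (y from 0 to 2): 72x^2 + 312.
Outer (x from 0 to 4): 2784.

Therefore ∯_{∂V} F · n dS = 2784.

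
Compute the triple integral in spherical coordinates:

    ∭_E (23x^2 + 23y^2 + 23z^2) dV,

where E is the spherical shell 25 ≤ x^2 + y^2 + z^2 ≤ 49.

In spherical coordinates, x = ρ sin(φ) cos(θ), y = ρ sin(φ) sin(θ), z = ρ cos(φ), and dV = ρ^2 sin(φ) dρ dφ dθ.

The integrand becomes 23ρ^2, so

    ∭_E (23x^2 + 23y^2 + 23z^2) dV = ∫_{0}^{2π} ∫_{0}^{π} ∫_{5}^{7} (23ρ^2) · ρ^2 sin(φ) dρ dφ dθ.

Inner (ρ): 314686sin(φ)/5.
Middle (φ): 629372/5.
Outer (θ): 1258744π/5.

Therefore the triple integral equals 1258744π/5.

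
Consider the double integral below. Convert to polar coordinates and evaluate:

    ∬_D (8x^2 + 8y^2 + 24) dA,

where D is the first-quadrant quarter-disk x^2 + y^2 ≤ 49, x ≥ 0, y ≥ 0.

The region D is 0 ≤ r ≤ 7, 0 ≤ θ ≤ π/2 in polar coordinates, where x = r cos(θ), y = r sin(θ), and dA = r dr dθ.

Under the substitution, the integrand becomes 8r^2 + 24, so

    ∬_D (8x^2 + 8y^2 + 24) dA = ∫_{0}^{π/2} ∫_{0}^{7} (8r^2 + 24) · r dr dθ.

Inner integral (in r): ∫_{0}^{7} (8r^2 + 24) · r dr = 5390.

Outer integral (in θ): ∫_{0}^{π/2} (5390) dθ = 2695π.

Therefore ∬_D (8x^2 + 8y^2 + 24) dA = 2695π.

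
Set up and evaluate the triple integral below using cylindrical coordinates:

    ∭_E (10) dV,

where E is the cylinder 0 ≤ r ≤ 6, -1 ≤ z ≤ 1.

In cylindrical coordinates, x = r cos(θ), y = r sin(θ), z = z, and dV = r dr dθ dz.

The integrand becomes 10, so

    ∭_E (10) dV = ∫_{0}^{2π} ∫_{0}^{6} ∫_{-1}^{1} (10) · r dz dr dθ.

Inner (z): 20r.
Middle (r from 0 to 6): 360.
Outer (θ): 720π.

Therefore the triple integral equals 720π.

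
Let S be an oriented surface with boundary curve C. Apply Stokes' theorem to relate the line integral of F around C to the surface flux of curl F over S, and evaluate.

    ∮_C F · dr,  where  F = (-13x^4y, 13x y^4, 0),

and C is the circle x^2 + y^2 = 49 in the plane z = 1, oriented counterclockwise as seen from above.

Let S be the flat disk x^2 + y^2 ≤ 49 in the plane z = 1, with upward unit normal n̂ = ẑ. By Stokes' theorem,

    ∮_C F · dr = ∬_S (∇ × F) · n̂ dS = ∬_D (curl F)_z dA,

where D is the disk x^2 + y^2 ≤ 49.

Compute the curl of F = (-13x^4y, 13x y^4, 0):
    (∇ × F)_x = ∂F_z/∂y - ∂F_y/∂z = 0,
    (∇ × F)_y = ∂F_x/∂z - ∂F_z/∂x = 0,
    (∇ × F)_z = ∂F_y/∂x - ∂F_x/∂y = 13x^4 + 13y^4.

On z = 1, (curl F)_z = 13x^4 + 13y^4.

Convert to polar (x = r cos θ, y = r sin θ, dA = r dr dθ); the integrand becomes 13r^4(sin(θ)^4 + cos(θ)^4), so

    ∬_D (curl F)_z dA = ∫_0^{2π} ∫_0^{7} (13r^4(sin(θ)^4 + cos(θ)^4)) · r dr dθ.

Inner (r from 0 to 7): 1529437sin(θ)^4/6 + 1529437cos(θ)^4/6.
Outer (θ from 0 to 2π): 1529437π/4.

Therefore ∮_C F · dr = 1529437π/4.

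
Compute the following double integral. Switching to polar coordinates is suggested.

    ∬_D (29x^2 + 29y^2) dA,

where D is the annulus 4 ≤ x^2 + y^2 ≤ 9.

The region D is 2 ≤ r ≤ 3, 0 ≤ θ ≤ 2π in polar coordinates, where x = r cos(θ), y = r sin(θ), and dA = r dr dθ.

Under the substitution, the integrand becomes 29r^2, so

    ∬_D (29x^2 + 29y^2) dA = ∫_{0}^{2π} ∫_{2}^{3} (29r^2) · r dr dθ.

Inner integral (in r): ∫_{2}^{3} (29r^2) · r dr = 1885/4.

Outer integral (in θ): ∫_{0}^{2π} (1885/4) dθ = 1885π/2.

Therefore ∬_D (29x^2 + 29y^2) dA = 1885π/2.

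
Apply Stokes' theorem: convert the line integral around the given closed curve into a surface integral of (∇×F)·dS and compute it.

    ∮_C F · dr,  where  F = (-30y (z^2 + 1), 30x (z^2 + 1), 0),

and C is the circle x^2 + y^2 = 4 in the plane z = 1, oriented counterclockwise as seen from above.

Let S be the flat disk x^2 + y^2 ≤ 4 in the plane z = 1, with upward unit normal n̂ = ẑ. By Stokes' theorem,

    ∮_C F · dr = ∬_S (∇ × F) · n̂ dS = ∬_D (curl F)_z dA,

where D is the disk x^2 + y^2 ≤ 4.

Compute the curl of F = (-30y (z^2 + 1), 30x (z^2 + 1), 0):
    (∇ × F)_x = ∂F_z/∂y - ∂F_y/∂z = -60x z,
    (∇ × F)_y = ∂F_x/∂z - ∂F_z/∂x = -60y z,
    (∇ × F)_z = ∂F_y/∂x - ∂F_x/∂y = 60z^2 + 60.

On z = 1, (curl F)_z = 120.

Convert to polar (x = r cos θ, y = r sin θ, dA = r dr dθ); the integrand becomes 120, so

    ∬_D (curl F)_z dA = ∫_0^{2π} ∫_0^{2} (120) · r dr dθ.

Inner (r from 0 to 2): 240.
Outer (θ from 0 to 2π): 480π.

Therefore ∮_C F · dr = 480π.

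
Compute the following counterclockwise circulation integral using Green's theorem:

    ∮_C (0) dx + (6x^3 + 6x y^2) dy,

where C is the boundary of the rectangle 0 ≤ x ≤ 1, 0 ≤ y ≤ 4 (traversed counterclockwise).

Green's theorem converts the closed line integral into a double integral over the enclosed region D:

    ∮_C P dx + Q dy = ∬_D (∂Q/∂x - ∂P/∂y) dA.

Here P = 0, Q = 6x^3 + 6x y^2, so

    ∂Q/∂x = 18x^2 + 6y^2,    ∂P/∂y = 0,
    ∂Q/∂x - ∂P/∂y = 18x^2 + 6y^2.

D is the region 0 ≤ x ≤ 1, 0 ≤ y ≤ 4. Evaluating the double integral:

    ∬_D (18x^2 + 6y^2) dA = ∫_0^{1} ∫_0^{4} (18x^2 + 6y^2) dy dx.

Inner (y from 0 to 4): 72x^2 + 128.
Outer (x from 0 to 1): 152.

Therefore ∮_C P dx + Q dy = 152.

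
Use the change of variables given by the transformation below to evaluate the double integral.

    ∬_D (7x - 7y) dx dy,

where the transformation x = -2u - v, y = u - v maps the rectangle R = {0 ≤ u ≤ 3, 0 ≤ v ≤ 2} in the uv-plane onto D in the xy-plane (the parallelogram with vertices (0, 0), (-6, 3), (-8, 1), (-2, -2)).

Compute the Jacobian determinant of (x, y) with respect to (u, v):

    ∂(x,y)/∂(u,v) = | -2  -1 | = (-2)(-1) - (-1)(1) = 3.
                   | 1  -1 |

Its absolute value is |J| = 3 (the area scaling factor).

Substituting x = -2u - v, y = u - v into the integrand,

    7x - 7y → -21u,

so the integral becomes

    ∬_R (-21u) · |J| du dv = ∫_0^3 ∫_0^2 (-63u) dv du.

Inner (v): -126u.
Outer (u): -567.

Therefore ∬_D (7x - 7y) dx dy = -567.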